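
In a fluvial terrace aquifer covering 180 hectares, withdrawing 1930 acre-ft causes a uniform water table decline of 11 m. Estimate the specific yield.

A = 180 hectares = 1.8 × 10^6 m²
ΔV = 1930 acre-ft = 2.381 × 10^6 m³
Sy = ΔV / (A × Δh) = 2.381 × 10^6 m³ / (1.8 × 10^6 m² × 11 m) = 0.1202

Sy ≈ 0.12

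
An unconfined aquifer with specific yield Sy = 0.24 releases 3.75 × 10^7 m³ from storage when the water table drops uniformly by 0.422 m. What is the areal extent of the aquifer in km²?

A = ΔV / (Sy × Δh) = 3.75 × 10^7 / (0.24 × 0.422) = 3.703 × 10^8 m²
A = 3.703 × 10^8 m² = 370.3 km²

A ≈ 370 km²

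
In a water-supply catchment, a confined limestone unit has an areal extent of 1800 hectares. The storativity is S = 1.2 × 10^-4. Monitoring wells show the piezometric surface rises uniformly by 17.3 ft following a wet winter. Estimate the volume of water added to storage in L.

A = 1800 hectares = 1.8 × 10^7 m²
Δh = 17.3 ft = 5.273 m
ΔV = S × A × Δh = 1.2 × 10^-4 × 1.8 × 10^7 m² × 5.273 m = 11390 m³
ΔV = 11390 m³ = 1.139 × 10^7 L

ΔV ≈ 1.14 × 10^7 L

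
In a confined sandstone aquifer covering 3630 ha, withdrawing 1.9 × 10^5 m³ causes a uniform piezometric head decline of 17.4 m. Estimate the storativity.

A = 3630 ha = 3.63 × 10^7 m²
S = ΔV / (A × Δh) = 1.9 × 10^5 m³ / (3.63 × 10^7 m² × 17.4 m) = 3.008 × 10^-4

S ≈ 3 × 10^-4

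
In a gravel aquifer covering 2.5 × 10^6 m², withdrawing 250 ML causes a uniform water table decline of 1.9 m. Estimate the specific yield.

Sy ≈ 0.053

ΔV = 250 ML = 2.5 × 10^5 m³
Sy = ΔV / (A × Δh) = 2.5 × 10^5 m³ / (2.5 × 10^6 m² × 1.9 m) = 0.05263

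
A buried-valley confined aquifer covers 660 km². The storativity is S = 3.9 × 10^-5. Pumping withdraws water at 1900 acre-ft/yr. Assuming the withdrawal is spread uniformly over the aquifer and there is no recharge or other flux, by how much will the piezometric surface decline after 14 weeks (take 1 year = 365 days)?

A = 660 km² = 6.6 × 10^8 m²
Q = 1900 acre-ft/yr = 6421 m³/d
t = 14 weeks = 98 d
ΔV = Q × t = 6421 m³/d × 98 d = 6.292 × 10^5 m³
Δh = ΔV / (S × A) = 6.292 × 10^5 / (3.9 × 10^-5 × 6.6 × 10^8) = 24.45 m

Δh ≈ 24.4 m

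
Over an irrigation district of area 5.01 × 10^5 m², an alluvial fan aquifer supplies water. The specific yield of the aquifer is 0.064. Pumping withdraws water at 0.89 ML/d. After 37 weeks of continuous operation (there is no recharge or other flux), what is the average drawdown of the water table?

Q = 0.89 ML/d = 890 m³/d
t = 37 weeks = 259 d
ΔV = Q × t = 890 m³/d × 259 d = 2.305 × 10^5 m³
Δh = ΔV / (Sy × A) = 2.305 × 10^5 / (0.064 × 5.01 × 10^5) = 7.189 m

Δh ≈ 7.19 m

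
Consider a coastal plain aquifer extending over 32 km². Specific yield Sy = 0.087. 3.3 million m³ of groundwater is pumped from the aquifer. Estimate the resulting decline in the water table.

A = 32 km² = 3.2 × 10^7 m²
ΔV = 3.3 million m³ = 3.3 × 10^6 m³
Δh = ΔV / (Sy × A) = 3.3 × 10^6 m³ / (0.087 × 3.2 × 10^7 m²) = 1.185 m

Δh ≈ 1.19 m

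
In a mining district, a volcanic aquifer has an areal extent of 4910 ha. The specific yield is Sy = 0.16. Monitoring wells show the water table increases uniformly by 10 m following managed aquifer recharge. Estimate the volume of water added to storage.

A = 4910 ha = 4.91 × 10^7 m²
ΔV = Sy × A × Δh = 0.16 × 4.91 × 10^7 m² × 10 m = 7.856 × 10^7 m³

ΔV ≈ 7.86 × 10^7 m³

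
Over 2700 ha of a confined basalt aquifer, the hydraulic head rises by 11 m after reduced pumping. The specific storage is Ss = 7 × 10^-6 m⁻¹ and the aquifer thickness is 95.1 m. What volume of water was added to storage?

ΔV ≈ 1.98 × 10^5 m³

S = Ss × b = 7 × 10^-6 m⁻¹ × 95.1 m = 6.657 × 10^-4
A = 2700 ha = 2.7 × 10^7 m²
ΔV = S × A × Δh = 6.657 × 10^-4 × 2.7 × 10^7 m² × 11 m = 1.977 × 10^5 m³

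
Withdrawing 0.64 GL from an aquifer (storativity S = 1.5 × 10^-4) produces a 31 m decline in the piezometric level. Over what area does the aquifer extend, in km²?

A ≈ 138 km²

ΔV = 0.64 GL = 6.4 × 10^5 m³
A = ΔV / (S × Δh) = 6.4 × 10^5 / (1.5 × 10^-4 × 31) = 1.376 × 10^8 m²
A = 1.376 × 10^8 m² = 137.6 km²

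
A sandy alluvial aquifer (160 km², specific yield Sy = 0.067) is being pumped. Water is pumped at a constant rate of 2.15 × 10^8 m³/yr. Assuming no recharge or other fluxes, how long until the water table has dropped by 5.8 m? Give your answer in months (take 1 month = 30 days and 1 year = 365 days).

A = 160 km² = 1.6 × 10^8 m²
ΔV = Sy × A × Δh = 0.067 × 1.6 × 10^8 × 5.8 = 6.218 × 10^7 m³
Q = 2.15 × 10^8 m³/yr = 5.89 × 10^5 m³/d
t = ΔV / Q = 6.218 × 10^7 m³ / 5.89 × 10^5 m³/d = 105.6 d
t = 105.6 d ≈ 3.518 months

t ≈ 3.52 months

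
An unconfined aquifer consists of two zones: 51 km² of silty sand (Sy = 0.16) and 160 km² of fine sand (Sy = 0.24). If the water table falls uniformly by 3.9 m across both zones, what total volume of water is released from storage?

ΔV ≈ 1.82 × 10^8 m³

A₁ = 51 km² = 5.1 × 10^7 m²; A₂ = 160 km² = 1.6 × 10^8 m²
ΔV₁ = 0.16 × 5.1 × 10^7 × 3.9 = 3.182 × 10^7 m³
ΔV₂ = 0.24 × 1.6 × 10^8 × 3.9 = 1.498 × 10^8 m³
ΔV = ΔV₁ + ΔV₂ = 1.816 × 10^8 m³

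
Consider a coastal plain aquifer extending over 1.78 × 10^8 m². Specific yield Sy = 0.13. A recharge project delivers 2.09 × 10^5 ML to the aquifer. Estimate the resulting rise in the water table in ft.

Δh ≈ 29.6 ft

ΔV = 2.09 × 10^5 ML = 2.09 × 10^8 m³
Δh = ΔV / (Sy × A) = 2.09 × 10^8 m³ / (0.13 × 1.78 × 10^8 m²) = 9.032 m
Δh = 9.032 m = 29.63 ft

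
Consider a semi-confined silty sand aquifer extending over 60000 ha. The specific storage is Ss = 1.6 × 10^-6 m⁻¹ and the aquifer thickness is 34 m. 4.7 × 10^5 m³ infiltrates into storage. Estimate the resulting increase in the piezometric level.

S = Ss × b = 1.6 × 10^-6 m⁻¹ × 34 m = 5.44 × 10^-5
A = 60000 ha = 6 × 10^8 m²
Δh = ΔV / (S × A) = 4.7 × 10^5 m³ / (5.44 × 10^-5 × 6 × 10^8 m²) = 14.4 m

Δh ≈ 14.4 m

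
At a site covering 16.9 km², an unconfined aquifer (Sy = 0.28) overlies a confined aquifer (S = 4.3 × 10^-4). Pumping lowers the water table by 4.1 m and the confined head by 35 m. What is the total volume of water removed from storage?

ΔV ≈ 1.97 × 10^7 m³

A = 16.9 km² = 1.69 × 10^7 m²
Unconfined: ΔV_u = Sy × A × Δh_u = 0.28 × 1.69 × 10^7 × 4.1 = 1.94 × 10^7 m³
Confined: ΔV_c = S × A × Δh_c = 4.3 × 10^-4 × 1.69 × 10^7 × 35 = 2.543 × 10^5 m³
Total ΔV = 1.94 × 10^7 + 2.543 × 10^5 = 1.966 × 10^7 m³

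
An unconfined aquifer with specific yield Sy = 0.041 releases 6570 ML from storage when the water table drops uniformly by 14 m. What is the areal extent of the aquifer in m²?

ΔV = 6570 ML = 6.57 × 10^6 m³
A = ΔV / (Sy × Δh) = 6.57 × 10^6 / (0.041 × 14) = 1.145 × 10^7 m²

A ≈ 1.14 × 10^7 m²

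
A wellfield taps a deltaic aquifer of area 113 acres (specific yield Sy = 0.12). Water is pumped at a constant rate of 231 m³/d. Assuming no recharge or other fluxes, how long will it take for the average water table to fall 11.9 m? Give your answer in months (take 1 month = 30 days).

A = 113 acres = 4.573 × 10^5 m²
ΔV = Sy × A × Δh = 0.12 × 4.573 × 10^5 × 11.9 = 6.53 × 10^5 m³
t = ΔV / Q = 6.53 × 10^5 m³ / 231 m³/d = 2827 d
t = 2827 d ≈ 94.23 months

t ≈ 94.2 months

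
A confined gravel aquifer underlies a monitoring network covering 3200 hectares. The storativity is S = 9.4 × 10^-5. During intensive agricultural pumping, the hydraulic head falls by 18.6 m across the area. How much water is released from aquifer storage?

A = 3200 hectares = 3.2 × 10^7 m²
ΔV = S × A × Δh = 9.4 × 10^-5 × 3.2 × 10^7 m² × 18.6 m = 55950 m³

ΔV ≈ 55900 m³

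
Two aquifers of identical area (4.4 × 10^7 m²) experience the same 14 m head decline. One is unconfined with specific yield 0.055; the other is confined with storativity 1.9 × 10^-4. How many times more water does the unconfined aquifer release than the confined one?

Unconfined: ΔV_u = Sy × A × Δh = 0.055 × 4.4 × 10^7 × 14 = 3.388 × 10^7 m³
Confined: ΔV_c = S × A × Δh = 1.9 × 10^-4 × 4.4 × 10^7 × 14 = 1.17 × 10^5 m³
Ratio = ΔV_u / ΔV_c = Sy / S = 0.055 / 1.9 × 10^-4 = 289.5

ΔV_u / ΔV_c ≈ 289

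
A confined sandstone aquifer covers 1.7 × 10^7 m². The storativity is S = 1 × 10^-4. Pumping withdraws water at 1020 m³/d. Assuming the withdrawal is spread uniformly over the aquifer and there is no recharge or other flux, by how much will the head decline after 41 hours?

t = 41 hours = 1.708 d
ΔV = Q × t = 1020 m³/d × 1.708 d = 1742 m³
Δh = ΔV / (S × A) = 1742 / (1 × 10^-4 × 1.7 × 10^7) = 1.025 m

Δh ≈ 1.02 m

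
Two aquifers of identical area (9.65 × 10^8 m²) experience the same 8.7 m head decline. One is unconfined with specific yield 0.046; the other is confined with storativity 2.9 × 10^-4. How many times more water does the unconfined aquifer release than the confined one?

Unconfined: ΔV_u = Sy × A × Δh = 0.046 × 9.65 × 10^8 × 8.7 = 3.862 × 10^8 m³
Confined: ΔV_c = S × A × Δh = 2.9 × 10^-4 × 9.65 × 10^8 × 8.7 = 2.435 × 10^6 m³
Ratio = ΔV_u / ΔV_c = Sy / S = 0.046 / 2.9 × 10^-4 = 158.6

ΔV_u / ΔV_c ≈ 159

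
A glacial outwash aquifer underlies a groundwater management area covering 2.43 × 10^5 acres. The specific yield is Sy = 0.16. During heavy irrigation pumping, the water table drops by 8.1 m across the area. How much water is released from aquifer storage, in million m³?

A = 2.43 × 10^5 acres = 9.834 × 10^8 m²
ΔV = Sy × A × Δh = 0.16 × 9.834 × 10^8 m² × 8.1 m = 1.274 × 10^9 m³
ΔV = 1.274 × 10^9 m³ = 1274 million m³

ΔV ≈ 1270 million m³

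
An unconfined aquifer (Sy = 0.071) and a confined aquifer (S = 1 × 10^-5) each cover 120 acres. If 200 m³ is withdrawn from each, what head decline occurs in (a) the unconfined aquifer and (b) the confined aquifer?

Δh_u ≈ 0.0058 m; Δh_c ≈ 41.2 m

A = 120 acres = 4.856 × 10^5 m²
Unconfined: Δh_u = ΔV/(Sy·A) = 200/(0.071 × 4.856 × 10^5) = 0.005801 m
Confined: Δh_c = ΔV/(S·A) = 200/(1 × 10^-5 × 4.856 × 10^5) = 41.18 m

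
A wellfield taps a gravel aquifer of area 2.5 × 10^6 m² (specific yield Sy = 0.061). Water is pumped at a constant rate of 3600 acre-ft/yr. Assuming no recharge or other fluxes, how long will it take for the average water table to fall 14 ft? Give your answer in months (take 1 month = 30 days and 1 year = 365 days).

Δh = 14 ft = 4.267 m
ΔV = Sy × A × Δh = 0.061 × 2.5 × 10^6 × 4.267 = 6.507 × 10^5 m³
Q = 3600 acre-ft/yr = 12170 m³/d
t = ΔV / Q = 6.507 × 10^5 m³ / 12170 m³/d = 53.49 d
t = 53.49 d ≈ 1.783 months

t ≈ 1.78 months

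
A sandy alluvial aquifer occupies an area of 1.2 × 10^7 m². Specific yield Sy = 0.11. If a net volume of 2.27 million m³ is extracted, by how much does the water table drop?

Δh ≈ 1.72 m

ΔV = 2.27 million m³ = 2.27 × 10^6 m³
Δh = ΔV / (Sy × A) = 2.27 × 10^6 m³ / (0.11 × 1.2 × 10^7 m²) = 1.72 m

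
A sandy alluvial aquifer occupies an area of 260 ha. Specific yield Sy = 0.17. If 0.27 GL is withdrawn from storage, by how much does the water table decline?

A = 260 ha = 2.6 × 10^6 m²
ΔV = 0.27 GL = 2.7 × 10^5 m³
Δh = ΔV / (Sy × A) = 2.7 × 10^5 m³ / (0.17 × 2.6 × 10^6 m²) = 0.6109 m

Δh ≈ 0.611 m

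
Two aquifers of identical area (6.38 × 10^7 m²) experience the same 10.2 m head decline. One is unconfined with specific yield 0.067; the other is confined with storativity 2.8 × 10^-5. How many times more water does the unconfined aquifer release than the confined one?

ΔV_u / ΔV_c ≈ 2390

Unconfined: ΔV_u = Sy × A × Δh = 0.067 × 6.38 × 10^7 × 10.2 = 4.36 × 10^7 m³
Confined: ΔV_c = S × A × Δh = 2.8 × 10^-5 × 6.38 × 10^7 × 10.2 = 18220 m³
Ratio = ΔV_u / ΔV_c = Sy / S = 0.067 / 2.8 × 10^-5 = 2393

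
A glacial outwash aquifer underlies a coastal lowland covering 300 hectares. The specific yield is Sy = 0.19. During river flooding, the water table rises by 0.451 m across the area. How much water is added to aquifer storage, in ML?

A = 300 hectares = 3 × 10^6 m²
ΔV = Sy × A × Δh = 0.19 × 3 × 10^6 m² × 0.451 m = 2.571 × 10^5 m³
ΔV = 2.571 × 10^5 m³ = 257.1 ML

ΔV ≈ 257 ML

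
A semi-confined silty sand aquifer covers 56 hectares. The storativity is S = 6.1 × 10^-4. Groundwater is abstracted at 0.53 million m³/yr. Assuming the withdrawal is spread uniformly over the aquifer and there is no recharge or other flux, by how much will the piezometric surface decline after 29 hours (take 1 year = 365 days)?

A = 56 hectares = 5.6 × 10^5 m²
Q = 0.53 million m³/yr = 1452 m³/d
t = 29 hours = 1.208 d
ΔV = Q × t = 1452 m³/d × 1.208 d = 1755 m³
Δh = ΔV / (S × A) = 1755 / (6.1 × 10^-4 × 5.6 × 10^5) = 5.136 m

Δh ≈ 5.14 m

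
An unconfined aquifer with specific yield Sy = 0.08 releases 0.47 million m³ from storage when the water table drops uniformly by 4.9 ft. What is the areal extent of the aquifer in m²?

A ≈ 3.93 × 10^6 m²

Δh = 4.9 ft = 1.494 m
ΔV = 0.47 million m³ = 4.7 × 10^5 m³
A = ΔV / (Sy × Δh) = 4.7 × 10^5 / (0.08 × 1.494) = 3.934 × 10^6 m²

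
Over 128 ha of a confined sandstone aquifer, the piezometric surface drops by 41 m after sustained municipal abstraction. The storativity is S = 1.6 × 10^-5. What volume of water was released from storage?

A = 128 ha = 1.28 × 10^6 m²
ΔV = S × A × Δh = 1.6 × 10^-5 × 1.28 × 10^6 m² × 41 m = 839.7 m³

ΔV ≈ 840 m³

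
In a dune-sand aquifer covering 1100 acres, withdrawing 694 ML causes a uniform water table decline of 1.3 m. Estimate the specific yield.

A = 1100 acres = 4.452 × 10^6 m²
ΔV = 694 ML = 6.94 × 10^5 m³
Sy = ΔV / (A × Δh) = 6.94 × 10^5 m³ / (4.452 × 10^6 m² × 1.3 m) = 0.1199

Sy ≈ 0.12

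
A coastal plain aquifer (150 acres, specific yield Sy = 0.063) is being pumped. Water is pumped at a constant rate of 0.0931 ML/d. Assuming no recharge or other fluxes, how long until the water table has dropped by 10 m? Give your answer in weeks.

t ≈ 587 weeks

A = 150 acres = 6.07 × 10^5 m²
ΔV = Sy × A × Δh = 0.063 × 6.07 × 10^5 × 10 = 3.824 × 10^5 m³
Q = 0.0931 ML/d = 93.1 m³/d
t = ΔV / Q = 3.824 × 10^5 m³ / 93.1 m³/d = 4108 d
t = 4108 d ≈ 586.8 weeks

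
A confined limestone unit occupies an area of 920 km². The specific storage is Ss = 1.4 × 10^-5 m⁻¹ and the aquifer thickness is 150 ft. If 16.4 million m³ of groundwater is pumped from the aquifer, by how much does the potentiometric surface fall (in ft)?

Δh ≈ 91.4 ft

b = 150 ft = 45.72 m
S = Ss × b = 1.4 × 10^-5 m⁻¹ × 45.72 m = 6.401 × 10^-4
A = 920 km² = 9.2 × 10^8 m²
ΔV = 16.4 million m³ = 1.64 × 10^7 m³
Δh = ΔV / (S × A) = 1.64 × 10^7 m³ / (6.401 × 10^-4 × 9.2 × 10^8 m²) = 27.85 m
Δh = 27.85 m = 91.37 ft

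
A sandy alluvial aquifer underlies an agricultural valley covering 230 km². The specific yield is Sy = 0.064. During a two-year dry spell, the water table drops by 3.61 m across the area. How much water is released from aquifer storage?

A = 230 km² = 2.3 × 10^8 m²
ΔV = Sy × A × Δh = 0.064 × 2.3 × 10^8 m² × 3.61 m = 5.314 × 10^7 m³

ΔV ≈ 5.31 × 10^7 m³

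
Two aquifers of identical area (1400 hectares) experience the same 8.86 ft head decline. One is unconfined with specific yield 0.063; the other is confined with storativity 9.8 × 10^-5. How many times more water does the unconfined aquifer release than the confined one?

ΔV_u / ΔV_c ≈ 643

A = 1400 hectares = 1.4 × 10^7 m²
Δh = 8.86 ft = 2.701 m
Unconfined: ΔV_u = Sy × A × Δh = 0.063 × 1.4 × 10^7 × 2.701 = 2.382 × 10^6 m³
Confined: ΔV_c = S × A × Δh = 9.8 × 10^-5 × 1.4 × 10^7 × 2.701 = 3705 m³
Ratio = ΔV_u / ΔV_c = Sy / S = 0.063 / 9.8 × 10^-5 = 642.9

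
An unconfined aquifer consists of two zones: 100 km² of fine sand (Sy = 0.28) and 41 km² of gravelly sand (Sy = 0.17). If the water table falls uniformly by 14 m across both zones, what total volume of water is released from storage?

A₁ = 100 km² = 1 × 10^8 m²; A₂ = 41 km² = 4.1 × 10^7 m²
ΔV₁ = 0.28 × 1 × 10^8 × 14 = 3.92 × 10^8 m³
ΔV₂ = 0.17 × 4.1 × 10^7 × 14 = 9.758 × 10^7 m³
ΔV = ΔV₁ + ΔV₂ = 4.896 × 10^8 m³

ΔV ≈ 4.9 × 10^8 m³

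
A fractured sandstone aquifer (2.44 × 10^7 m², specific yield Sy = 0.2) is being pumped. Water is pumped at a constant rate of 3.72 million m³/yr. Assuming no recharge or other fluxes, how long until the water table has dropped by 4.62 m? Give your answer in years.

t ≈ 6.06 years

ΔV = Sy × A × Δh = 0.2 × 2.44 × 10^7 × 4.62 = 2.255 × 10^7 m³
Q = 3.72 million m³/yr = 10190 m³/d
t = ΔV / Q = 2.255 × 10^7 m³ / 10190 m³/d = 2212 d
t = 2212 d ≈ 6.061 years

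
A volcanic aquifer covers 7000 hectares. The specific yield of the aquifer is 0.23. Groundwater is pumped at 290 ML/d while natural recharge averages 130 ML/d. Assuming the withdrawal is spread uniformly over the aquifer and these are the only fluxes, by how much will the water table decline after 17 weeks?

Δh ≈ 1.18 m

A = 7000 hectares = 7 × 10^7 m²
Net abstraction = 290 − 130 = 160 ML/d
Q_net = 160 ML/d = 1.6 × 10^5 m³/d
t = 17 weeks = 119 d
ΔV = Q × t = 1.6 × 10^5 m³/d × 119 d = 1.904 × 10^7 m³
Δh = ΔV / (Sy × A) = 1.904 × 10^7 / (0.23 × 7 × 10^7) = 1.183 m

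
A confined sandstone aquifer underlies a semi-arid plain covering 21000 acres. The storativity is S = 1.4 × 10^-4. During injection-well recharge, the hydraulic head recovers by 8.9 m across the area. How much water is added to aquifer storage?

A = 21000 acres = 8.498 × 10^7 m²
ΔV = S × A × Δh = 1.4 × 10^-4 × 8.498 × 10^7 m² × 8.9 m = 1.059 × 10^5 m³

ΔV ≈ 1.06 × 10^5 m³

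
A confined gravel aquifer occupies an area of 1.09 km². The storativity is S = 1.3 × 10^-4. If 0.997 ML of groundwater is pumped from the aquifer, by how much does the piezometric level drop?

A = 1.09 km² = 1.09 × 10^6 m²
ΔV = 0.997 ML = 997 m³
Δh = ΔV / (S × A) = 997 m³ / (1.3 × 10^-4 × 1.09 × 10^6 m²) = 7.036 m

Δh ≈ 7.04 m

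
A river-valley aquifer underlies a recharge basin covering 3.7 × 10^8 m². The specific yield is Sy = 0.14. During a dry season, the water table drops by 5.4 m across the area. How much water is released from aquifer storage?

ΔV ≈ 2.8 × 10^8 m³

ΔV = Sy × A × Δh = 0.14 × 3.7 × 10^8 m² × 5.4 m = 2.797 × 10^8 m³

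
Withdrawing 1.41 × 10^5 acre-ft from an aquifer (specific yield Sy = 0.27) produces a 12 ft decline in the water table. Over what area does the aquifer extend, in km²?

Δh = 12 ft = 3.658 m
ΔV = 1.41 × 10^5 acre-ft = 1.739 × 10^8 m³
A = ΔV / (Sy × Δh) = 1.739 × 10^8 / (0.27 × 3.658) = 1.761 × 10^8 m²
A = 1.761 × 10^8 m² = 176.1 km²

A ≈ 176 km²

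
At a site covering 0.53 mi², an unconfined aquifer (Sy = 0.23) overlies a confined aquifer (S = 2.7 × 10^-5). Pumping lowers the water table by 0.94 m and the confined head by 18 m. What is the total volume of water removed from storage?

A = 0.53 mi² = 1.373 × 10^6 m²
Unconfined: ΔV_u = Sy × A × Δh_u = 0.23 × 1.373 × 10^6 × 0.94 = 2.968 × 10^5 m³
Confined: ΔV_c = S × A × Δh_c = 2.7 × 10^-5 × 1.373 × 10^6 × 18 = 667.1 m³
Total ΔV = 2.968 × 10^5 + 667.1 = 2.974 × 10^5 m³

ΔV ≈ 2.97 × 10^5 m³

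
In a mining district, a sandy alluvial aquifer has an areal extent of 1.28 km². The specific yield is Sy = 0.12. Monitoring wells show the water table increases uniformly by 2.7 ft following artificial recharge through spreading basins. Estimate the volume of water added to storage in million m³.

ΔV ≈ 0.126 million m³

A = 1.28 km² = 1.28 × 10^6 m²
Δh = 2.7 ft = 0.823 m
ΔV = Sy × A × Δh = 0.12 × 1.28 × 10^6 m² × 0.823 m = 1.264 × 10^5 m³
ΔV = 1.264 × 10^5 m³ = 0.1264 million m³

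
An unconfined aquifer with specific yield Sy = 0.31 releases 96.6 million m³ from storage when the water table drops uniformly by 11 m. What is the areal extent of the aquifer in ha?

A ≈ 2830 ha

ΔV = 96.6 million m³ = 9.66 × 10^7 m³
A = ΔV / (Sy × Δh) = 9.66 × 10^7 / (0.31 × 11) = 2.833 × 10^7 m²
A = 2.833 × 10^7 m² = 2833 ha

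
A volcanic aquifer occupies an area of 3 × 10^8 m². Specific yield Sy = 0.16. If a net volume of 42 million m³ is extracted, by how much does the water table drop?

Δh ≈ 0.875 m

ΔV = 42 million m³ = 4.2 × 10^7 m³
Δh = ΔV / (Sy × A) = 4.2 × 10^7 m³ / (0.16 × 3 × 10^8 m²) = 0.875 m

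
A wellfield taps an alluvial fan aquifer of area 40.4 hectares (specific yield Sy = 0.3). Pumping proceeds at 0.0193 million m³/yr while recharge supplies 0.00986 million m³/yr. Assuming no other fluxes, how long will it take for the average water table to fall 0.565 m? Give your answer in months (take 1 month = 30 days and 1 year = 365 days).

t ≈ 88.3 months

A = 40.4 hectares = 4.04 × 10^5 m²
ΔV = Sy × A × Δh = 0.3 × 4.04 × 10^5 × 0.565 = 68480 m³
Net withdrawal = 0.0193 − 0.00986 = 0.00944 million m³/yr = 25.86 m³/d
t = ΔV / Q = 68480 m³ / 25.86 m³/d = 2648 d
t = 2648 d ≈ 88.26 months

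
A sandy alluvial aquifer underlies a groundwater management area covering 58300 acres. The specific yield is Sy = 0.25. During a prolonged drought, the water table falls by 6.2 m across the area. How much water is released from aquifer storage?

ΔV ≈ 3.66 × 10^8 m³

A = 58300 acres = 2.359 × 10^8 m²
ΔV = Sy × A × Δh = 0.25 × 2.359 × 10^8 m² × 6.2 m = 3.657 × 10^8 m³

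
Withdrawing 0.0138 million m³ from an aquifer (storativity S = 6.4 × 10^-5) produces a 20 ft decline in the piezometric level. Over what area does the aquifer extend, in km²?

A ≈ 35.4 km²

Δh = 20 ft = 6.096 m
ΔV = 0.0138 million m³ = 13800 m³
A = ΔV / (S × Δh) = 13800 / (6.4 × 10^-5 × 6.096) = 3.537 × 10^7 m²
A = 3.537 × 10^7 m² = 35.37 km²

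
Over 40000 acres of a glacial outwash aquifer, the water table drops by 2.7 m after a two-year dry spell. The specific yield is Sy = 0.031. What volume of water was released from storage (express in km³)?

A = 40000 acres = 1.619 × 10^8 m²
ΔV = Sy × A × Δh = 0.031 × 1.619 × 10^8 m² × 2.7 m = 1.355 × 10^7 m³
ΔV = 1.355 × 10^7 m³ = 0.01355 km³

ΔV ≈ 0.0135 km³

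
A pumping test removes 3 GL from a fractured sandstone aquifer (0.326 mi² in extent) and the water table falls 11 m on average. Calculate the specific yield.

Sy ≈ 0.32

A = 0.326 mi² = 8.443 × 10^5 m²
ΔV = 3 GL = 3 × 10^6 m³
Sy = ΔV / (A × Δh) = 3 × 10^6 m³ / (8.443 × 10^5 m² × 11 m) = 0.323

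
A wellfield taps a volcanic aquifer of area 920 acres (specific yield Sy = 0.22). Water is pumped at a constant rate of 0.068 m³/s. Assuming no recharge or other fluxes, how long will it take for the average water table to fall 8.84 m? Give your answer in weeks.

A = 920 acres = 3.723 × 10^6 m²
ΔV = Sy × A × Δh = 0.22 × 3.723 × 10^6 × 8.84 = 7.241 × 10^6 m³
Q = 0.068 m³/s = 5875 m³/d
t = ΔV / Q = 7.241 × 10^6 m³ / 5875 m³/d = 1232 d
t = 1232 d ≈ 176.1 weeks

t ≈ 176 weeks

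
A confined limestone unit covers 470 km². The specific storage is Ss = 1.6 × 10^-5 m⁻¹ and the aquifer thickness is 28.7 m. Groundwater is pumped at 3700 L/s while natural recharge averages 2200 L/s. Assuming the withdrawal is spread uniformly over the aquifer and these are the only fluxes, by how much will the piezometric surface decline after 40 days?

Δh ≈ 24 m

S = Ss × b = 1.6 × 10^-5 m⁻¹ × 28.7 m = 4.592 × 10^-4
A = 470 km² = 4.7 × 10^8 m²
Net abstraction = 3700 − 2200 = 1500 L/s
Q_net = 1500 L/s = 1.296 × 10^5 m³/d
ΔV = Q × t = 1.296 × 10^5 m³/d × 40 d = 5.184 × 10^6 m³
Δh = ΔV / (S × A) = 5.184 × 10^6 / (4.592 × 10^-4 × 4.7 × 10^8) = 24.02 m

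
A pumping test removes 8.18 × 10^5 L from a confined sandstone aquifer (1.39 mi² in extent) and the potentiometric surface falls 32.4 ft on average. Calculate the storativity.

A = 1.39 mi² = 3.6 × 10^6 m²
Δh = 32.4 ft = 9.876 m
ΔV = 8.18 × 10^5 L = 818 m³
S = ΔV / (A × Δh) = 818 m³ / (3.6 × 10^6 m² × 9.876 m) = 2.301 × 10^-5

S ≈ 2.3 × 10^-5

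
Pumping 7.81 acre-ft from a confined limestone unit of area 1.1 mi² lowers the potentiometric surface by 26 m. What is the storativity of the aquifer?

A = 1.1 mi² = 2.849 × 10^6 m²
ΔV = 7.81 acre-ft = 9633 m³
S = ΔV / (A × Δh) = 9633 m³ / (2.849 × 10^6 m² × 26 m) = 1.301 × 10^-4

S ≈ 1.3 × 10^-4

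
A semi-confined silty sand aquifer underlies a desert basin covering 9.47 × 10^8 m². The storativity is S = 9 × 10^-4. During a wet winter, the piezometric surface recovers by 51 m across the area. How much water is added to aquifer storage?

ΔV = S × A × Δh = 9 × 10^-4 × 9.47 × 10^8 m² × 51 m = 4.347 × 10^7 m³

ΔV ≈ 4.35 × 10^7 m³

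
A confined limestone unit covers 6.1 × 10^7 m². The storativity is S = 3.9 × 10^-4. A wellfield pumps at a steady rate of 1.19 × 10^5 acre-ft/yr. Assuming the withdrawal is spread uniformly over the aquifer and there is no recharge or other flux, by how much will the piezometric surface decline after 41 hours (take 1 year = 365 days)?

Δh ≈ 28.9 m

Q = 1.19 × 10^5 acre-ft/yr = 4.021 × 10^5 m³/d
t = 41 hours = 1.708 d
ΔV = Q × t = 4.021 × 10^5 m³/d × 1.708 d = 6.87 × 10^5 m³
Δh = ΔV / (S × A) = 6.87 × 10^5 / (3.9 × 10^-4 × 6.1 × 10^7) = 28.88 m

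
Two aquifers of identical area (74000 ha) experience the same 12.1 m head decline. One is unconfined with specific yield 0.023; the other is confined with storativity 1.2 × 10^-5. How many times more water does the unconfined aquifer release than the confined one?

ΔV_u / ΔV_c ≈ 1920

A = 74000 ha = 7.4 × 10^8 m²
Unconfined: ΔV_u = Sy × A × Δh = 0.023 × 7.4 × 10^8 × 12.1 = 2.059 × 10^8 m³
Confined: ΔV_c = S × A × Δh = 1.2 × 10^-5 × 7.4 × 10^8 × 12.1 = 1.074 × 10^5 m³
Ratio = ΔV_u / ΔV_c = Sy / S = 0.023 / 1.2 × 10^-5 = 1917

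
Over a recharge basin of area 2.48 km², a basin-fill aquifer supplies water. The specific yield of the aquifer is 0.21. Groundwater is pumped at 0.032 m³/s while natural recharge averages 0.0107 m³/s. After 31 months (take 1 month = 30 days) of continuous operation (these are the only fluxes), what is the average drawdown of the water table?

Δh ≈ 3.29 m

A = 2.48 km² = 2.48 × 10^6 m²
Net abstraction = 0.032 − 0.0107 = 0.0213 m³/s
Q_net = 0.0213 m³/s = 1840 m³/d
t = 31 months = 930 d
ΔV = Q × t = 1840 m³/d × 930 d = 1.711 × 10^6 m³
Δh = ΔV / (Sy × A) = 1.711 × 10^6 / (0.21 × 2.48 × 10^6) = 3.286 m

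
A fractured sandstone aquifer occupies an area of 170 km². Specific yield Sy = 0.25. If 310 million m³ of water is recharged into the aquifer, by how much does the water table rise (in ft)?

A = 170 km² = 1.7 × 10^8 m²
ΔV = 310 million m³ = 3.1 × 10^8 m³
Δh = ΔV / (Sy × A) = 3.1 × 10^8 m³ / (0.25 × 1.7 × 10^8 m²) = 7.294 m
Δh = 7.294 m = 23.93 ft

Δh ≈ 23.9 ft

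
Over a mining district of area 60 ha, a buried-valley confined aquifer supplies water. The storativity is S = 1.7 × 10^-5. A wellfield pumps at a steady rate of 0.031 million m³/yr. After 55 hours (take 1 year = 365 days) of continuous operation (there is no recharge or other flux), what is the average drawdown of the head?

Δh ≈ 19.1 m

A = 60 ha = 6 × 10^5 m²
Q = 0.031 million m³/yr = 84.93 m³/d
t = 55 hours = 2.292 d
ΔV = Q × t = 84.93 m³/d × 2.292 d = 194.6 m³
Δh = ΔV / (S × A) = 194.6 / (1.7 × 10^-5 × 6 × 10^5) = 19.08 m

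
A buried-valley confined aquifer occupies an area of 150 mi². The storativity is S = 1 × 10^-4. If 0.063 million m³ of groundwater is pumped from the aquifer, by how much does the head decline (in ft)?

Δh ≈ 5.32 ft

A = 150 mi² = 3.885 × 10^8 m²
ΔV = 0.063 million m³ = 63000 m³
Δh = ΔV / (S × A) = 63000 m³ / (1 × 10^-4 × 3.885 × 10^8 m²) = 1.622 m
Δh = 1.622 m = 5.32 ft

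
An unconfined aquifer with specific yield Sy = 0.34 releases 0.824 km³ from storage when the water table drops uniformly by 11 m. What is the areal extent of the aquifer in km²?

A ≈ 220 km²

ΔV = 0.824 km³ = 8.24 × 10^8 m³
A = ΔV / (Sy × Δh) = 8.24 × 10^8 / (0.34 × 11) = 2.203 × 10^8 m²
A = 2.203 × 10^8 m² = 220.3 km²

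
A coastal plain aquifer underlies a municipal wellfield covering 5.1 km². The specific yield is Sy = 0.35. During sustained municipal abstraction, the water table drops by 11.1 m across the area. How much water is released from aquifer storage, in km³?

ΔV ≈ 0.0198 km³

A = 5.1 km² = 5.1 × 10^6 m²
ΔV = Sy × A × Δh = 0.35 × 5.1 × 10^6 m² × 11.1 m = 1.981 × 10^7 m³
ΔV = 1.981 × 10^7 m³ = 0.01981 km³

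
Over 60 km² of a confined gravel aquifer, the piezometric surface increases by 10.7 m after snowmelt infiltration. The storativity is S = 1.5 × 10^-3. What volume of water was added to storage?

ΔV ≈ 9.63 × 10^5 m³

A = 60 km² = 6 × 10^7 m²
ΔV = S × A × Δh = 0.0015 × 6 × 10^7 m² × 10.7 m = 9.63 × 10^5 m³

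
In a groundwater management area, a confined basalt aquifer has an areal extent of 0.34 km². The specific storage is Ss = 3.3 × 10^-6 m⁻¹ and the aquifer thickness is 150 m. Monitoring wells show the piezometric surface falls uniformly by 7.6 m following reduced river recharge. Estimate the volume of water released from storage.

ΔV ≈ 1280 m³

S = Ss × b = 3.3 × 10^-6 m⁻¹ × 150 m = 4.95 × 10^-4
A = 0.34 km² = 3.4 × 10^5 m²
ΔV = S × A × Δh = 4.95 × 10^-4 × 3.4 × 10^5 m² × 7.6 m = 1279 m³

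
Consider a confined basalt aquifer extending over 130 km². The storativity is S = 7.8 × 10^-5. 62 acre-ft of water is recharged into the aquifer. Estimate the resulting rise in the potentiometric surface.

Δh ≈ 7.54 m

A = 130 km² = 1.3 × 10^8 m²
ΔV = 62 acre-ft = 76480 m³
Δh = ΔV / (S × A) = 76480 m³ / (7.8 × 10^-5 × 1.3 × 10^8 m²) = 7.542 m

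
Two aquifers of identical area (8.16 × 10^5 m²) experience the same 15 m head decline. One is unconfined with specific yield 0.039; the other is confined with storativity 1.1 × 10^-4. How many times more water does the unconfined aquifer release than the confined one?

ΔV_u / ΔV_c ≈ 355

Unconfined: ΔV_u = Sy × A × Δh = 0.039 × 8.16 × 10^5 × 15 = 4.774 × 10^5 m³
Confined: ΔV_c = S × A × Δh = 1.1 × 10^-4 × 8.16 × 10^5 × 15 = 1346 m³
Ratio = ΔV_u / ΔV_c = Sy / S = 0.039 / 1.1 × 10^-4 = 354.5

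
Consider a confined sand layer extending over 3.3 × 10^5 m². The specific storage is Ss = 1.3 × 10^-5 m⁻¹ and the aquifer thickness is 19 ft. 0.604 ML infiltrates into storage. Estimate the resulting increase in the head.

Δh ≈ 24.3 m

b = 19 ft = 5.791 m
S = Ss × b = 1.3 × 10^-5 m⁻¹ × 5.791 m = 7.529 × 10^-5
ΔV = 0.604 ML = 604 m³
Δh = ΔV / (S × A) = 604 m³ / (7.529 × 10^-5 × 3.3 × 10^5 m²) = 24.31 m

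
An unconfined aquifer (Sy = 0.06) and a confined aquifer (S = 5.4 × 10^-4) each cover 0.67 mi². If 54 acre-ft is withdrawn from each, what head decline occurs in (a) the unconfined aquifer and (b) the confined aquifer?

A = 0.67 mi² = 1.735 × 10^6 m²
ΔV = 54 acre-ft = 66610 m³
Unconfined: Δh_u = ΔV/(Sy·A) = 66610/(0.06 × 1.735 × 10^6) = 0.6397 m
Confined: Δh_c = ΔV/(S·A) = 66610/(5.4 × 10^-4 × 1.735 × 10^6) = 71.08 m

Δh_u ≈ 0.64 m; Δh_c ≈ 71.1 m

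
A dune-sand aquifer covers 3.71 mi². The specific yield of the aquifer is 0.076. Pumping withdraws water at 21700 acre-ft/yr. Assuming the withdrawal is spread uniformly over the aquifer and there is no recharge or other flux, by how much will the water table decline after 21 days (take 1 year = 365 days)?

A = 3.71 mi² = 9.609 × 10^6 m²
Q = 21700 acre-ft/yr = 73330 m³/d
ΔV = Q × t = 73330 m³/d × 21 d = 1.54 × 10^6 m³
Δh = ΔV / (Sy × A) = 1.54 × 10^6 / (0.076 × 9.609 × 10^6) = 2.109 m

Δh ≈ 2.11 m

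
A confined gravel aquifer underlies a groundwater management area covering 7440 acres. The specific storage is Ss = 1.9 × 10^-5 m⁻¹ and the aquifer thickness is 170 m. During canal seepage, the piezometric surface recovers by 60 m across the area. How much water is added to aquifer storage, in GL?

ΔV ≈ 5.84 GL

S = Ss × b = 1.9 × 10^-5 m⁻¹ × 170 m = 3.23 × 10^-3
A = 7440 acres = 3.011 × 10^7 m²
ΔV = S × A × Δh = 0.00323 × 3.011 × 10^7 m² × 60 m = 5.835 × 10^6 m³
ΔV = 5.835 × 10^6 m³ = 5.835 GL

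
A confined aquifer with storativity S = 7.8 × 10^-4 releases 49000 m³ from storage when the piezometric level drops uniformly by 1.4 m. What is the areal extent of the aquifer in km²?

A ≈ 44.9 km²

A = ΔV / (S × Δh) = 49000 / (7.8 × 10^-4 × 1.4) = 4.487 × 10^7 m²
A = 4.487 × 10^7 m² = 44.87 km²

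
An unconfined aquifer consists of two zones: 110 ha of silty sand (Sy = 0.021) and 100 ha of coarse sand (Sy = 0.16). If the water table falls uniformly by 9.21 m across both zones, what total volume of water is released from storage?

A₁ = 110 ha = 1.1 × 10^6 m²; A₂ = 100 ha = 1 × 10^6 m²
ΔV₁ = 0.021 × 1.1 × 10^6 × 9.21 = 2.128 × 10^5 m³
ΔV₂ = 0.16 × 1 × 10^6 × 9.21 = 1.474 × 10^6 m³
ΔV = ΔV₁ + ΔV₂ = 1.686 × 10^6 m³

ΔV ≈ 1.69 × 10^6 m³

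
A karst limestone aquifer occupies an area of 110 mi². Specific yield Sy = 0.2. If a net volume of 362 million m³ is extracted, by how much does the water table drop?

A = 110 mi² = 2.849 × 10^8 m²
ΔV = 362 million m³ = 3.62 × 10^8 m³
Δh = ΔV / (Sy × A) = 3.62 × 10^8 m³ / (0.2 × 2.849 × 10^8 m²) = 6.353 m

Δh ≈ 6.35 m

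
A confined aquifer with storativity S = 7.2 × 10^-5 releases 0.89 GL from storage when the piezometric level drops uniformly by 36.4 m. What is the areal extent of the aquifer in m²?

ΔV = 0.89 GL = 8.9 × 10^5 m³
A = ΔV / (S × Δh) = 8.9 × 10^5 / (7.2 × 10^-5 × 36.4) = 3.396 × 10^8 m²

A ≈ 3.4 × 10^8 m²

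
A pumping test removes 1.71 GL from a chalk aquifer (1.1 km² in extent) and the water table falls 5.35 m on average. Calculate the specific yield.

Sy ≈ 0.29

A = 1.1 km² = 1.1 × 10^6 m²
ΔV = 1.71 GL = 1.71 × 10^6 m³
Sy = ΔV / (A × Δh) = 1.71 × 10^6 m³ / (1.1 × 10^6 m² × 5.35 m) = 0.2906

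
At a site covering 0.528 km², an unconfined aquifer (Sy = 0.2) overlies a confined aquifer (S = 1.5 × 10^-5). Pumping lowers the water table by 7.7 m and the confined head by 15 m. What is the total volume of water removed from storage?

A = 0.528 km² = 5.28 × 10^5 m²
Unconfined: ΔV_u = Sy × A × Δh_u = 0.2 × 5.28 × 10^5 × 7.7 = 8.131 × 10^5 m³
Confined: ΔV_c = S × A × Δh_c = 1.5 × 10^-5 × 5.28 × 10^5 × 15 = 118.8 m³
Total ΔV = 8.131 × 10^5 + 118.8 = 8.132 × 10^5 m³

ΔV ≈ 8.13 × 10^5 m³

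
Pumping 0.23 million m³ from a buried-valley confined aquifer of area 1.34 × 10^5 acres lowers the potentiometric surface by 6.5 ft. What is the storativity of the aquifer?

A = 1.34 × 10^5 acres = 5.423 × 10^8 m²
Δh = 6.5 ft = 1.981 m
ΔV = 0.23 million m³ = 2.3 × 10^5 m³
S = ΔV / (A × Δh) = 2.3 × 10^5 m³ / (5.423 × 10^8 m² × 1.981 m) = 2.141 × 10^-4

S ≈ 2.1 × 10^-4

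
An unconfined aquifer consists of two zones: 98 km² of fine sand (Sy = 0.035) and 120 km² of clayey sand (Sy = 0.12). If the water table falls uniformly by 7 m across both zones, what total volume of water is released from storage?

A₁ = 98 km² = 9.8 × 10^7 m²; A₂ = 120 km² = 1.2 × 10^8 m²
ΔV₁ = 0.035 × 9.8 × 10^7 × 7 = 2.401 × 10^7 m³
ΔV₂ = 0.12 × 1.2 × 10^8 × 7 = 1.008 × 10^8 m³
ΔV = ΔV₁ + ΔV₂ = 1.248 × 10^8 m³

ΔV ≈ 1.25 × 10^8 m³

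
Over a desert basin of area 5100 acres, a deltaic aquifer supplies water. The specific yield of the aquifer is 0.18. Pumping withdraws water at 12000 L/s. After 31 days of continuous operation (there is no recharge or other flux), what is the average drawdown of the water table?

Δh ≈ 8.65 m

A = 5100 acres = 2.064 × 10^7 m²
Q = 12000 L/s = 1.037 × 10^6 m³/d
ΔV = Q × t = 1.037 × 10^6 m³/d × 31 d = 3.214 × 10^7 m³
Δh = ΔV / (Sy × A) = 3.214 × 10^7 / (0.18 × 2.064 × 10^7) = 8.652 m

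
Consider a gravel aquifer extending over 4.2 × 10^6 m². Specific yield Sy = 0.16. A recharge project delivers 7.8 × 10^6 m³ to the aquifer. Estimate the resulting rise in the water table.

Δh = ΔV / (Sy × A) = 7.8 × 10^6 m³ / (0.16 × 4.2 × 10^6 m²) = 11.61 m

Δh ≈ 11.6 m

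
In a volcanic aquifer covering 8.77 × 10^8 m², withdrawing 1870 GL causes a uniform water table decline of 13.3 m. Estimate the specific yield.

Sy ≈ 0.16

ΔV = 1870 GL = 1.87 × 10^9 m³
Sy = ΔV / (A × Δh) = 1.87 × 10^9 m³ / (8.77 × 10^8 m² × 13.3 m) = 0.1603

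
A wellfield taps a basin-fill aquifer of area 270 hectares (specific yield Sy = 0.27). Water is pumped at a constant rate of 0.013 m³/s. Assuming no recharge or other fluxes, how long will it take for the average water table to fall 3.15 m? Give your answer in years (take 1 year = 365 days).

A = 270 hectares = 2.7 × 10^6 m²
ΔV = Sy × A × Δh = 0.27 × 2.7 × 10^6 × 3.15 = 2.296 × 10^6 m³
Q = 0.013 m³/s = 1123 m³/d
t = ΔV / Q = 2.296 × 10^6 m³ / 1123 m³/d = 2044 d
t = 2044 d ≈ 5.601 years

t ≈ 5.6 years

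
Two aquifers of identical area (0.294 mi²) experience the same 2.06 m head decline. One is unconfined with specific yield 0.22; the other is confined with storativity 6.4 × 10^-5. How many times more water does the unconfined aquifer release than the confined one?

A = 0.294 mi² = 7.615 × 10^5 m²
Unconfined: ΔV_u = Sy × A × Δh = 0.22 × 7.615 × 10^5 × 2.06 = 3.451 × 10^5 m³
Confined: ΔV_c = S × A × Δh = 6.4 × 10^-5 × 7.615 × 10^5 × 2.06 = 100.4 m³
Ratio = ΔV_u / ΔV_c = Sy / S = 0.22 / 6.4 × 10^-5 = 3438

ΔV_u / ΔV_c ≈ 3440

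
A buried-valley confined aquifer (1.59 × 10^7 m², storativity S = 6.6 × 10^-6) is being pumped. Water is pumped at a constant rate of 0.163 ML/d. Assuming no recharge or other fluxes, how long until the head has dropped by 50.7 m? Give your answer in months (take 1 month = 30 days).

t ≈ 1.09 months

ΔV = S × A × Δh = 6.6 × 10^-6 × 1.59 × 10^7 × 50.7 = 5320 m³
Q = 0.163 ML/d = 163 m³/d
t = ΔV / Q = 5320 m³ / 163 m³/d = 32.64 d
t = 32.64 d ≈ 1.088 months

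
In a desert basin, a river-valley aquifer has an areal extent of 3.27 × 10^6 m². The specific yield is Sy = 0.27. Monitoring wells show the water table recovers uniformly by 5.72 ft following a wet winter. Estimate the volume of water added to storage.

ΔV ≈ 1.54 × 10^6 m³

Δh = 5.72 ft = 1.743 m
ΔV = Sy × A × Δh = 0.27 × 3.27 × 10^6 m² × 1.743 m = 1.539 × 10^6 m³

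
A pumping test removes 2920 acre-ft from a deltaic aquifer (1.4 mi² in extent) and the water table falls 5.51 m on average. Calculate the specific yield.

Sy ≈ 0.18

A = 1.4 mi² = 3.626 × 10^6 m²
ΔV = 2920 acre-ft = 3.602 × 10^6 m³
Sy = ΔV / (A × Δh) = 3.602 × 10^6 m³ / (3.626 × 10^6 m² × 5.51 m) = 0.1803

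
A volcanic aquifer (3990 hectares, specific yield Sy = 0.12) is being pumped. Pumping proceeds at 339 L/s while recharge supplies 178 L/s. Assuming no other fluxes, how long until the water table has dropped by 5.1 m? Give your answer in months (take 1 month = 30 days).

A = 3990 hectares = 3.99 × 10^7 m²
ΔV = Sy × A × Δh = 0.12 × 3.99 × 10^7 × 5.1 = 2.442 × 10^7 m³
Net withdrawal = 339 − 178 = 161 L/s = 13910 m³/d
t = ΔV / Q = 2.442 × 10^7 m³ / 13910 m³/d = 1755 d
t = 1755 d ≈ 58.51 months

t ≈ 58.5 months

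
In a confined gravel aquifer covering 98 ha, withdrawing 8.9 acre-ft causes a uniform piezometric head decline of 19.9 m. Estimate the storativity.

S ≈ 5.6 × 10^-4

A = 98 ha = 9.8 × 10^5 m²
ΔV = 8.9 acre-ft = 10980 m³
S = ΔV / (A × Δh) = 10980 m³ / (9.8 × 10^5 m² × 19.9 m) = 5.629 × 10^-4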